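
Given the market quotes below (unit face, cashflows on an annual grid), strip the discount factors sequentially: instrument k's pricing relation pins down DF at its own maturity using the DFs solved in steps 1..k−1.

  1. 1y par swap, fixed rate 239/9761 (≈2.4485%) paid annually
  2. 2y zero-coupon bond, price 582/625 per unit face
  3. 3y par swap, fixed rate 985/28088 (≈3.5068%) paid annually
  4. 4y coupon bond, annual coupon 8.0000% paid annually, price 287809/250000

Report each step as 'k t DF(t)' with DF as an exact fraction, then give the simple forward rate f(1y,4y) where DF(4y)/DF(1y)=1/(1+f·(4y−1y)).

1 1 9761/10000
2 2 582/625
3 3 1803/2000
4 4 8579/10000
f(1y,4y) = ((9761/10000)/(8579/10000) − 1)/(3) = 394/8579 ≈ 4.5926%

step 1 [1y] swap r/1=239/9761: DF=(1 − 239/9761·(0))/(1+239/9761) = 9761/10000 ≈ 0.976100
step 2 [2y] zero: DF = P = 582/625 ≈ 0.931200
step 3 [3y] swap r/1=985/28088: DF=(1 − 985/28088·(0.976100+0.931200))/(1+985/28088) = 1803/2000 ≈ 0.901500
step 4 [4y] bond c/1=2/25: DF=(287809/250000 − 2/25·(0.976100+0.931200+0.901500))/(1+2/25) = 8579/10000 ≈ 0.857900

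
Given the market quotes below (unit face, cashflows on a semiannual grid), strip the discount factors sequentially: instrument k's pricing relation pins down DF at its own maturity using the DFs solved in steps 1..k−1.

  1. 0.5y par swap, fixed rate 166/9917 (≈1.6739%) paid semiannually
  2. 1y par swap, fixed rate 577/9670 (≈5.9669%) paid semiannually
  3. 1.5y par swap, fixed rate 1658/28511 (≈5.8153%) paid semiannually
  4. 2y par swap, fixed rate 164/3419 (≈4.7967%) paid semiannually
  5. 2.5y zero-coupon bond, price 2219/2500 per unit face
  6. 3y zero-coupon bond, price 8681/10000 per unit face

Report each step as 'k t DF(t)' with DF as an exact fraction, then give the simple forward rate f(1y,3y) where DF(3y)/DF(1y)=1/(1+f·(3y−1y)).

step 1 [0.5y] swap r/2=83/9917: DF=(1 − 83/9917·(0))/(1+83/9917) = 9917/10000 ≈ 0.991700
step 2 [1y] swap r/2=577/19340: DF=(1 − 577/19340·(0.991700))/(1+577/19340) = 9423/10000 ≈ 0.942300
step 3 [1.5y] swap r/2=829/28511: DF=(1 − 829/28511·(0.991700+0.942300))/(1+829/28511) = 9171/10000 ≈ 0.917100
step 4 [2y] swap r/2=82/3419: DF=(1 − 82/3419·(0.991700+0.942300+0.917100))/(1+82/3419) = 4549/5000 ≈ 0.909800
step 5 [2.5y] zero: DF = P = 2219/2500 ≈ 0.887600
step 6 [3y] zero: DF = P = 8681/10000 ≈ 0.868100

1 1/2 9917/10000
2 1 9423/10000
3 3/2 9171/10000
4 2 4549/5000
5 5/2 2219/2500
6 3 8681/10000
f(1y,3y) = ((9423/10000)/(8681/10000) − 1)/(2) = 371/8681 ≈ 4.2737%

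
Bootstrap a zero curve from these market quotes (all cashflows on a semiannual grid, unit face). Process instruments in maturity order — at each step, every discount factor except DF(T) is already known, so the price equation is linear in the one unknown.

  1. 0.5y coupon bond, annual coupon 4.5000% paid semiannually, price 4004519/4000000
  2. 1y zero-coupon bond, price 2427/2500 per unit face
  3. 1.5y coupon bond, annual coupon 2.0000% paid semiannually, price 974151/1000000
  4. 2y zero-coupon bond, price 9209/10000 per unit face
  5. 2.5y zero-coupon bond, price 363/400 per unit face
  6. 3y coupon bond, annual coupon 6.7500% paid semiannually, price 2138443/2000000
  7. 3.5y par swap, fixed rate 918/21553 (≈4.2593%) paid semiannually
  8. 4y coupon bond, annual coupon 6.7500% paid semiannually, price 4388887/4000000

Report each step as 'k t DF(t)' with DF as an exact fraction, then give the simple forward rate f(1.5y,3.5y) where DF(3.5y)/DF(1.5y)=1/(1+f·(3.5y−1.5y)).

1 1/2 9791/10000
2 1 2427/2500
3 3/2 2363/2500
4 2 9209/10000
5 5/2 363/400
6 3 8801/10000
7 7/2 8623/10000
8 4 8503/10000
f(1.5y,3.5y) = ((2363/2500)/(8623/10000) − 1)/(2) = 829/17246 ≈ 4.8069%

step 1 [0.5y] bond c/2=9/400: DF=(4004519/4000000 − 9/400·(0))/(1+9/400) = 9791/10000 ≈ 0.979100
step 2 [1y] zero: DF = P = 2427/2500 ≈ 0.970800
step 3 [1.5y] bond c/2=1/100: DF=(974151/1000000 − 1/100·(0.979100+0.970800))/(1+1/100) = 2363/2500 ≈ 0.945200
step 4 [2y] zero: DF = P = 9209/10000 ≈ 0.920900
step 5 [2.5y] zero: DF = P = 363/400 ≈ 0.907500
step 6 [3y] bond c/2=27/800: DF=(2138443/2000000 − 27/800·(0.979100+0.970800+0.945200+0.920900+0.907500))/(1+27/800) = 8801/10000 ≈ 0.880100
step 7 [3.5y] swap r/2=459/21553: DF=(1 − 459/21553·(0.979100+0.970800+0.945200+0.920900+0.907500+0.880100))/(1+459/21553) = 8623/10000 ≈ 0.862300
step 8 [4y] bond c/2=27/800: DF=(4388887/4000000 − 27/800·(0.979100+0.970800+0.945200+0.920900+0.907500+0.880100+0.862300))/(1+27/800) = 8503/10000 ≈ 0.850300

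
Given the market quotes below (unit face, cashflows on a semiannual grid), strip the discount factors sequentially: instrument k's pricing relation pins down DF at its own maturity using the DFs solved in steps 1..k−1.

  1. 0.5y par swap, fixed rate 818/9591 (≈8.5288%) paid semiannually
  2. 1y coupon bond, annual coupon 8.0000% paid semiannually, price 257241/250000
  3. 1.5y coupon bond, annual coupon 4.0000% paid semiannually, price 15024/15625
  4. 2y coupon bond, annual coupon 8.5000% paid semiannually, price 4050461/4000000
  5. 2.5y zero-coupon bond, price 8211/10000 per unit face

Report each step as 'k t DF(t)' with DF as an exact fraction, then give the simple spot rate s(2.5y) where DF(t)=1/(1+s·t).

step 1 [0.5y] swap r/2=409/9591: DF=(1 − 409/9591·(0))/(1+409/9591) = 9591/10000 ≈ 0.959100
step 2 [1y] bond c/2=1/25: DF=(257241/250000 − 1/25·(0.959100))/(1+1/25) = 381/400 ≈ 0.952500
step 3 [1.5y] bond c/2=1/50: DF=(15024/15625 − 1/50·(0.959100+0.952500))/(1+1/50) = 2263/2500 ≈ 0.905200
step 4 [2y] bond c/2=17/400: DF=(4050461/4000000 − 17/400·(0.959100+0.952500+0.905200))/(1+17/400) = 1713/2000 ≈ 0.856500
step 5 [2.5y] zero: DF = P = 8211/10000 ≈ 0.821100

1 1/2 9591/10000
2 1 381/400
3 3/2 2263/2500
4 2 1713/2000
5 5/2 8211/10000
s(2.5y) = (1/(8211/10000) − 1)/(5/2) = 3578/41055 ≈ 8.7151%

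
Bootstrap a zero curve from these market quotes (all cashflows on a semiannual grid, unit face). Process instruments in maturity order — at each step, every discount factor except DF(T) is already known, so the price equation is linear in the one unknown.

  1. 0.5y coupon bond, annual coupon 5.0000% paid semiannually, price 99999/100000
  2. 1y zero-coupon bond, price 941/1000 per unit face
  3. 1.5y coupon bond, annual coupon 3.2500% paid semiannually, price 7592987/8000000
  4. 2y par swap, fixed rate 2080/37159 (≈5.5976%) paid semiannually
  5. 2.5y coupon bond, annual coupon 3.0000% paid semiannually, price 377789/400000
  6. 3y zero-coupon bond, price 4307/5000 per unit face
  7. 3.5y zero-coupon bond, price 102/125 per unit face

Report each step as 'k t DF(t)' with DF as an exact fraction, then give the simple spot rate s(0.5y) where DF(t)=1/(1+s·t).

1 1/2 2439/2500
2 1 941/1000
3 3/2 9033/10000
4 2 112/125
5 5/2 2189/2500
6 3 4307/5000
7 7/2 102/125
s(0.5y) = (1/(2439/2500) − 1)/(1/2) = 122/2439 ≈ 5.0021%

step 1 [0.5y] bond c/2=1/40: DF=(99999/100000 − 1/40·(0))/(1+1/40) = 2439/2500 ≈ 0.975600
step 2 [1y] zero: DF = P = 941/1000 ≈ 0.941000
step 3 [1.5y] bond c/2=13/800: DF=(7592987/8000000 − 13/800·(0.975600+0.941000))/(1+13/800) = 9033/10000 ≈ 0.903300
step 4 [2y] swap r/2=1040/37159: DF=(1 − 1040/37159·(0.975600+0.941000+0.903300))/(1+1040/37159) = 112/125 ≈ 0.896000
step 5 [2.5y] bond c/2=3/200: DF=(377789/400000 − 3/200·(0.975600+0.941000+0.903300+0.896000))/(1+3/200) = 2189/2500 ≈ 0.875600
step 6 [3y] zero: DF = P = 4307/5000 ≈ 0.861400
step 7 [3.5y] zero: DF = P = 102/125 ≈ 0.816000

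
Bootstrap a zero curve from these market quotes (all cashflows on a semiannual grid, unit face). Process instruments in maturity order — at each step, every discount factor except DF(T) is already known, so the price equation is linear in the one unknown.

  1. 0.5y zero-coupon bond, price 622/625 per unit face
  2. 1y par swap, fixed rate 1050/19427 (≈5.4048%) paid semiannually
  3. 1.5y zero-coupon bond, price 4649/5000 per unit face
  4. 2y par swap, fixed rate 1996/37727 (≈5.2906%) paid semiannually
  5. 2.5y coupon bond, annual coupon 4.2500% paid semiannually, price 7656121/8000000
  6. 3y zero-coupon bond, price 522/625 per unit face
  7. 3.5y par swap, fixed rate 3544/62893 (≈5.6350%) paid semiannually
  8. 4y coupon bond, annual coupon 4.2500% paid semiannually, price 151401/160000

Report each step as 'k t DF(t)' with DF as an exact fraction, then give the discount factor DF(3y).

step 1 [0.5y] zero: DF = P = 622/625 ≈ 0.995200
step 2 [1y] swap r/2=525/19427: DF=(1 − 525/19427·(0.995200))/(1+525/19427) = 379/400 ≈ 0.947500
step 3 [1.5y] zero: DF = P = 4649/5000 ≈ 0.929800
step 4 [2y] swap r/2=998/37727: DF=(1 − 998/37727·(0.995200+0.947500+0.929800))/(1+998/37727) = 4501/5000 ≈ 0.900200
step 5 [2.5y] bond c/2=17/800: DF=(7656121/8000000 − 17/800·(0.995200+0.947500+0.929800+0.900200))/(1+17/800) = 4293/5000 ≈ 0.858600
step 6 [3y] zero: DF = P = 522/625 ≈ 0.835200
step 7 [3.5y] swap r/2=1772/62893: DF=(1 − 1772/62893·(0.995200+0.947500+0.929800+0.900200+0.858600+0.835200))/(1+1772/62893) = 2057/2500 ≈ 0.822800
step 8 [4y] bond c/2=17/800: DF=(151401/160000 − 17/800·(0.995200+0.947500+0.929800+0.900200+0.858600+0.835200+0.822800))/(1+17/800) = 7957/10000 ≈ 0.795700

1 1/2 622/625
2 1 379/400
3 3/2 4649/5000
4 2 4501/5000
5 5/2 4293/5000
6 3 522/625
7 7/2 2057/2500
8 4 7957/10000
DF(3y) = 522/625 ≈ 0.835200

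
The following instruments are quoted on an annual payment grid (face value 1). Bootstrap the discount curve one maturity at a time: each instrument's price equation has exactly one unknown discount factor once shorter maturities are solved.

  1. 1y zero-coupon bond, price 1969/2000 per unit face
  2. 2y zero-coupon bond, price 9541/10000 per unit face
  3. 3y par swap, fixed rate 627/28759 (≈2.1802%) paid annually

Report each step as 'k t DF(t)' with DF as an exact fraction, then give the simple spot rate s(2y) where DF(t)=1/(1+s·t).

step 1 [1y] zero: DF = P = 1969/2000 ≈ 0.984500
step 2 [2y] zero: DF = P = 9541/10000 ≈ 0.954100
step 3 [3y] swap r/1=627/28759: DF=(1 − 627/28759·(0.984500+0.954100))/(1+627/28759) = 9373/10000 ≈ 0.937300

1 1 1969/2000
2 2 9541/10000
3 3 9373/10000
s(2y) = (1/(9541/10000) − 1)/(2) = 459/19082 ≈ 2.4054%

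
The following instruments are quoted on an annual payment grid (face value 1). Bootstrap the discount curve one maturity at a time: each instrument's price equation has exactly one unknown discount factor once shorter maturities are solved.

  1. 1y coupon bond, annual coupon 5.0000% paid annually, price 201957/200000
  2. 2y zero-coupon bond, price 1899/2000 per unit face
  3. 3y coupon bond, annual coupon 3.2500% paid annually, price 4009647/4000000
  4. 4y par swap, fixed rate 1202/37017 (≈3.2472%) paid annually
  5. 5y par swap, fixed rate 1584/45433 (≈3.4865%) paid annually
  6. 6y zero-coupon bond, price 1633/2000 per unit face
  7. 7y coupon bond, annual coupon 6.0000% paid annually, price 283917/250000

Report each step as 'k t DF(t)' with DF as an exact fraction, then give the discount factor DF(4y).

step 1 [1y] bond c/1=1/20: DF=(201957/200000 − 1/20·(0))/(1+1/20) = 9617/10000 ≈ 0.961700
step 2 [2y] zero: DF = P = 1899/2000 ≈ 0.949500
step 3 [3y] bond c/1=13/400: DF=(4009647/4000000 − 13/400·(0.961700+0.949500))/(1+13/400) = 9107/10000 ≈ 0.910700
step 4 [4y] swap r/1=1202/37017: DF=(1 − 1202/37017·(0.961700+0.949500+0.910700))/(1+1202/37017) = 4399/5000 ≈ 0.879800
step 5 [5y] swap r/1=1584/45433: DF=(1 − 1584/45433·(0.961700+0.949500+0.910700+0.879800))/(1+1584/45433) = 526/625 ≈ 0.841600
step 6 [6y] zero: DF = P = 1633/2000 ≈ 0.816500
step 7 [7y] bond c/1=3/50: DF=(283917/250000 − 3/50·(0.961700+0.949500+0.910700+0.879800+0.841600+0.816500))/(1+3/50) = 96/125 ≈ 0.768000

1 1 9617/10000
2 2 1899/2000
3 3 9107/10000
4 4 4399/5000
5 5 526/625
6 6 1633/2000
7 7 96/125
DF(4y) = 4399/5000 ≈ 0.879800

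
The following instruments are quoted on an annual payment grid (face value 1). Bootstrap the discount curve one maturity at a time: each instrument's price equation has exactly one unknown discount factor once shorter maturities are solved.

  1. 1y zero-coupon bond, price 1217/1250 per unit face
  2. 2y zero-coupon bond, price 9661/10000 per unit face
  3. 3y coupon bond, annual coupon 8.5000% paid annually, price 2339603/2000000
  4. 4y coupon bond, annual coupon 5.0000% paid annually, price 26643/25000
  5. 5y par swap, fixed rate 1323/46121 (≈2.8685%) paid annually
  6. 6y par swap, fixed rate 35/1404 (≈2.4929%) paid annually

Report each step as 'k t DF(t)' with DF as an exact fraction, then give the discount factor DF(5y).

1 1 1217/1250
2 2 9661/10000
3 3 4631/5000
4 4 1757/2000
5 5 8677/10000
6 6 1727/2000
DF(5y) = 8677/10000 ≈ 0.867700

step 1 [1y] zero: DF = P = 1217/1250 ≈ 0.973600
step 2 [2y] zero: DF = P = 9661/10000 ≈ 0.966100
step 3 [3y] bond c/1=17/200: DF=(2339603/2000000 − 17/200·(0.973600+0.966100))/(1+17/200) = 4631/5000 ≈ 0.926200
step 4 [4y] bond c/1=1/20: DF=(26643/25000 − 1/20·(0.973600+0.966100+0.926200))/(1+1/20) = 1757/2000 ≈ 0.878500
step 5 [5y] swap r/1=1323/46121: DF=(1 − 1323/46121·(0.973600+0.966100+0.926200+0.878500))/(1+1323/46121) = 8677/10000 ≈ 0.867700
step 6 [6y] swap r/1=35/1404: DF=(1 − 35/1404·(0.973600+0.966100+0.926200+0.878500+0.867700))/(1+35/1404) = 1727/2000 ≈ 0.863500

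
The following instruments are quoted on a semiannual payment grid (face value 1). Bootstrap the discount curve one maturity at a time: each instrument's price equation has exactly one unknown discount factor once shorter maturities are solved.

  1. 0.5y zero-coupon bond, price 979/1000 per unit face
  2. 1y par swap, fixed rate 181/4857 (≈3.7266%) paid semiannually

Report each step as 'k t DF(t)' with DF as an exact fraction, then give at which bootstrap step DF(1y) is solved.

step 1 [0.5y] zero: DF = P = 979/1000 ≈ 0.979000
step 2 [1y] swap r/2=181/9714: DF=(1 − 181/9714·(0.979000))/(1+181/9714) = 4819/5000 ≈ 0.963800

1 1/2 979/1000
2 1 4819/5000
DF(1y) is solved at step 2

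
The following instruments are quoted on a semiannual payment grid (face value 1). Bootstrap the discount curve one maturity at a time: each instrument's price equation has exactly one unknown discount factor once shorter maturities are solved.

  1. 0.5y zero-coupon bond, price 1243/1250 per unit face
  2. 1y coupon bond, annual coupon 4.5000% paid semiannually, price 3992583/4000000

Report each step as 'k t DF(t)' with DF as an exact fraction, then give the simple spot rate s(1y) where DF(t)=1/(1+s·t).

step 1 [0.5y] zero: DF = P = 1243/1250 ≈ 0.994400
step 2 [1y] bond c/2=9/400: DF=(3992583/4000000 − 9/400·(0.994400))/(1+9/400) = 9543/10000 ≈ 0.954300

1 1/2 1243/1250
2 1 9543/10000
s(1y) = (1/(9543/10000) − 1)/(1) = 457/9543 ≈ 4.7889%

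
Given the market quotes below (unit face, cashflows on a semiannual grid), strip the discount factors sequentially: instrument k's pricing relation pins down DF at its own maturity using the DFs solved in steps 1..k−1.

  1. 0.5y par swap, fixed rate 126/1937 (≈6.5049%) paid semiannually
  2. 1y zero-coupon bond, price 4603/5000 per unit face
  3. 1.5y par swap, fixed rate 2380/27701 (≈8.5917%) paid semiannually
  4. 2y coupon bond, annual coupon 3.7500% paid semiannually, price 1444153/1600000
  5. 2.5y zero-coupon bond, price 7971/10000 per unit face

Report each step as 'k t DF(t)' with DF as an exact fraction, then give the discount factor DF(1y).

step 1 [0.5y] swap r/2=63/1937: DF=(1 − 63/1937·(0))/(1+63/1937) = 1937/2000 ≈ 0.968500
step 2 [1y] zero: DF = P = 4603/5000 ≈ 0.920600
step 3 [1.5y] swap r/2=1190/27701: DF=(1 − 1190/27701·(0.968500+0.920600))/(1+1190/27701) = 881/1000 ≈ 0.881000
step 4 [2y] bond c/2=3/160: DF=(1444153/1600000 − 3/160·(0.968500+0.920600+0.881000))/(1+3/160) = 167/200 ≈ 0.835000
step 5 [2.5y] zero: DF = P = 7971/10000 ≈ 0.797100

1 1/2 1937/2000
2 1 4603/5000
3 3/2 881/1000
4 2 167/200
5 5/2 7971/10000
DF(1y) = 4603/5000 ≈ 0.920600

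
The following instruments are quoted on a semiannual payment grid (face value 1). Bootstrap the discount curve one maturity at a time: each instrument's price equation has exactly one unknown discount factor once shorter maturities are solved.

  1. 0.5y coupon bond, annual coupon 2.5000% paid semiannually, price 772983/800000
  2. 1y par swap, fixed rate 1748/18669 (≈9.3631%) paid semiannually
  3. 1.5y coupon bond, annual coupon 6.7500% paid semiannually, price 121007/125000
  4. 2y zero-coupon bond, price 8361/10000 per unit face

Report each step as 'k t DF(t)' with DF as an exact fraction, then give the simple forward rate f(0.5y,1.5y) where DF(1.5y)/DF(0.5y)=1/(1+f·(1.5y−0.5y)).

step 1 [0.5y] bond c/2=1/80: DF=(772983/800000 − 1/80·(0))/(1+1/80) = 9543/10000 ≈ 0.954300
step 2 [1y] swap r/2=874/18669: DF=(1 − 874/18669·(0.954300))/(1+874/18669) = 4563/5000 ≈ 0.912600
step 3 [1.5y] bond c/2=27/800: DF=(121007/125000 − 27/800·(0.954300+0.912600))/(1+27/800) = 1751/2000 ≈ 0.875500
step 4 [2y] zero: DF = P = 8361/10000 ≈ 0.836100

1 1/2 9543/10000
2 1 4563/5000
3 3/2 1751/2000
4 2 8361/10000
f(0.5y,1.5y) = ((9543/10000)/(1751/2000) − 1)/(1) = 788/8755 ≈ 9.0006%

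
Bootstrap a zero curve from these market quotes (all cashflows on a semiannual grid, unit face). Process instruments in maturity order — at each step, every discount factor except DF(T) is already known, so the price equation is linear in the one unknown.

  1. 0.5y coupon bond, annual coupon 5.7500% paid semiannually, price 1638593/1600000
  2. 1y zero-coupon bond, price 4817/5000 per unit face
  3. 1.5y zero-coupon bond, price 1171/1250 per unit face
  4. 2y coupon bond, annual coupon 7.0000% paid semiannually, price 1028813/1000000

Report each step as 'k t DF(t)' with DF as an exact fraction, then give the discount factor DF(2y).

1 1/2 1991/2000
2 1 4817/5000
3 3/2 1171/1250
4 2 8961/10000
DF(2y) = 8961/10000 ≈ 0.896100

step 1 [0.5y] bond c/2=23/800: DF=(1638593/1600000 − 23/800·(0))/(1+23/800) = 1991/2000 ≈ 0.995500
step 2 [1y] zero: DF = P = 4817/5000 ≈ 0.963400
step 3 [1.5y] zero: DF = P = 1171/1250 ≈ 0.936800
step 4 [2y] bond c/2=7/200: DF=(1028813/1000000 − 7/200·(0.995500+0.963400+0.936800))/(1+7/200) = 8961/10000 ≈ 0.896100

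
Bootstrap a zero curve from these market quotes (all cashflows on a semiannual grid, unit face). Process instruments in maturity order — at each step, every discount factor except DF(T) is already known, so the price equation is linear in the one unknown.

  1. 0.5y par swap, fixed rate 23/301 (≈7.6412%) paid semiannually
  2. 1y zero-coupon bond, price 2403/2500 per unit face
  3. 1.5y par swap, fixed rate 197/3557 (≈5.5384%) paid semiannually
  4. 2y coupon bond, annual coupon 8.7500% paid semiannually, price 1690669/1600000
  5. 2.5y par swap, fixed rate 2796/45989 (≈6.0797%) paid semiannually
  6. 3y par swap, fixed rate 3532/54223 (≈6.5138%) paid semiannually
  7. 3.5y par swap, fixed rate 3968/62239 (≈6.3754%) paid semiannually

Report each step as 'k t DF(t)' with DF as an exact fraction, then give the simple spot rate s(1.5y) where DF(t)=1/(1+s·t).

1 1/2 602/625
2 1 2403/2500
3 3/2 2303/2500
4 2 8931/10000
5 5/2 4301/5000
6 3 4117/5000
7 7/2 501/625
s(1.5y) = (1/(2303/2500) − 1)/(3/2) = 394/6909 ≈ 5.7027%

step 1 [0.5y] swap r/2=23/602: DF=(1 − 23/602·(0))/(1+23/602) = 602/625 ≈ 0.963200
step 2 [1y] zero: DF = P = 2403/2500 ≈ 0.961200
step 3 [1.5y] swap r/2=197/7114: DF=(1 − 197/7114·(0.963200+0.961200))/(1+197/7114) = 2303/2500 ≈ 0.921200
step 4 [2y] bond c/2=7/160: DF=(1690669/1600000 − 7/160·(0.963200+0.961200+0.921200))/(1+7/160) = 8931/10000 ≈ 0.893100
step 5 [2.5y] swap r/2=1398/45989: DF=(1 − 1398/45989·(0.963200+0.961200+0.921200+0.893100))/(1+1398/45989) = 4301/5000 ≈ 0.860200
step 6 [3y] swap r/2=1766/54223: DF=(1 − 1766/54223·(0.963200+0.961200+0.921200+0.893100+0.860200))/(1+1766/54223) = 4117/5000 ≈ 0.823400
step 7 [3.5y] swap r/2=1984/62239: DF=(1 − 1984/62239·(0.963200+0.961200+0.921200+0.893100+0.860200+0.823400))/(1+1984/62239) = 501/625 ≈ 0.801600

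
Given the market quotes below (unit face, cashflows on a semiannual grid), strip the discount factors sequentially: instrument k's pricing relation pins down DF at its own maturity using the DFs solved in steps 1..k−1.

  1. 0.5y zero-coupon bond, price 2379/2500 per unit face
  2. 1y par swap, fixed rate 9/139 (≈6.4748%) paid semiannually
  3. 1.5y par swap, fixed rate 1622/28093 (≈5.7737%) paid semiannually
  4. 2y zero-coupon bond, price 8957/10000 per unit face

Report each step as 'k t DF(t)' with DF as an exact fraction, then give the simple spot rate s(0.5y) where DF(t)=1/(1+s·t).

1 1/2 2379/2500
2 1 2347/2500
3 3/2 9189/10000
4 2 8957/10000
s(0.5y) = (1/(2379/2500) − 1)/(1/2) = 242/2379 ≈ 10.1723%

step 1 [0.5y] zero: DF = P = 2379/2500 ≈ 0.951600
step 2 [1y] swap r/2=9/278: DF=(1 − 9/278·(0.951600))/(1+9/278) = 2347/2500 ≈ 0.938800
step 3 [1.5y] swap r/2=811/28093: DF=(1 − 811/28093·(0.951600+0.938800))/(1+811/28093) = 9189/10000 ≈ 0.918900
step 4 [2y] zero: DF = P = 8957/10000 ≈ 0.895700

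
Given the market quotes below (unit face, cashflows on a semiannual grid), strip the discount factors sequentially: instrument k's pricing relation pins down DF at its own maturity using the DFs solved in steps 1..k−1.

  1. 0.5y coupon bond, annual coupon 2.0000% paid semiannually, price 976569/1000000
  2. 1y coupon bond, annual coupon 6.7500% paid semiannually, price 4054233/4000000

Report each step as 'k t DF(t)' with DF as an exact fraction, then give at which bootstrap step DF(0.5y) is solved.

1 1/2 9669/10000
2 1 9489/10000
DF(0.5y) is solved at step 1

step 1 [0.5y] bond c/2=1/100: DF=(976569/1000000 − 1/100·(0))/(1+1/100) = 9669/10000 ≈ 0.966900
step 2 [1y] bond c/2=27/800: DF=(4054233/4000000 − 27/800·(0.966900))/(1+27/800) = 9489/10000 ≈ 0.948900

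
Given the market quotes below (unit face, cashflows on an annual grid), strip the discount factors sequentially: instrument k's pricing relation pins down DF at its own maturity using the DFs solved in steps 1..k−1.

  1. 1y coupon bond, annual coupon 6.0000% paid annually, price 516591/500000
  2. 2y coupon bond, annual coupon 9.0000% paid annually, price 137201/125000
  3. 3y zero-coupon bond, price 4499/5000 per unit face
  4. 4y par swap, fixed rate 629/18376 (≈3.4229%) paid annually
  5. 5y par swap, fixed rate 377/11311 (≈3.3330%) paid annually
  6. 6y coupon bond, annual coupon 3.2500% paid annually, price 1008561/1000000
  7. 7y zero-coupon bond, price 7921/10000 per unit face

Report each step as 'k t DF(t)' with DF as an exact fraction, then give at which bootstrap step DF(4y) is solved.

1 1 9747/10000
2 2 1853/2000
3 3 4499/5000
4 4 4371/5000
5 5 2123/2500
6 6 1043/1250
7 7 7921/10000
DF(4y) is solved at step 4

step 1 [1y] bond c/1=3/50: DF=(516591/500000 − 3/50·(0))/(1+3/50) = 9747/10000 ≈ 0.974700
step 2 [2y] bond c/1=9/100: DF=(137201/125000 − 9/100·(0.974700))/(1+9/100) = 1853/2000 ≈ 0.926500
step 3 [3y] zero: DF = P = 4499/5000 ≈ 0.899800
step 4 [4y] swap r/1=629/18376: DF=(1 − 629/18376·(0.974700+0.926500+0.899800))/(1+629/18376) = 4371/5000 ≈ 0.874200
step 5 [5y] swap r/1=377/11311: DF=(1 − 377/11311·(0.974700+0.926500+0.899800+0.874200))/(1+377/11311) = 2123/2500 ≈ 0.849200
step 6 [6y] bond c/1=13/400: DF=(1008561/1000000 − 13/400·(0.974700+0.926500+0.899800+0.874200+0.849200))/(1+13/400) = 1043/1250 ≈ 0.834400
step 7 [7y] zero: DF = P = 7921/10000 ≈ 0.792100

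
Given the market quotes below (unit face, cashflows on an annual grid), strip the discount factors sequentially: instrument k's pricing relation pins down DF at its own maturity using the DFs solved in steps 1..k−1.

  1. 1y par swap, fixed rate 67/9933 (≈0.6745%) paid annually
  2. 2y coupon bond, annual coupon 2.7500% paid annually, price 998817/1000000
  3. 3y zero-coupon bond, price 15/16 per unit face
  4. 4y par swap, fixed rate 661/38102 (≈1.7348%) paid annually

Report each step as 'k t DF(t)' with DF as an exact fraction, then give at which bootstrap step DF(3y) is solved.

step 1 [1y] swap r/1=67/9933: DF=(1 − 67/9933·(0))/(1+67/9933) = 9933/10000 ≈ 0.993300
step 2 [2y] bond c/1=11/400: DF=(998817/1000000 − 11/400·(0.993300))/(1+11/400) = 1891/2000 ≈ 0.945500
step 3 [3y] zero: DF = P = 15/16 ≈ 0.937500
step 4 [4y] swap r/1=661/38102: DF=(1 − 661/38102·(0.993300+0.945500+0.937500))/(1+661/38102) = 9339/10000 ≈ 0.933900

1 1 9933/10000
2 2 1891/2000
3 3 15/16
4 4 9339/10000
DF(3y) is solved at step 3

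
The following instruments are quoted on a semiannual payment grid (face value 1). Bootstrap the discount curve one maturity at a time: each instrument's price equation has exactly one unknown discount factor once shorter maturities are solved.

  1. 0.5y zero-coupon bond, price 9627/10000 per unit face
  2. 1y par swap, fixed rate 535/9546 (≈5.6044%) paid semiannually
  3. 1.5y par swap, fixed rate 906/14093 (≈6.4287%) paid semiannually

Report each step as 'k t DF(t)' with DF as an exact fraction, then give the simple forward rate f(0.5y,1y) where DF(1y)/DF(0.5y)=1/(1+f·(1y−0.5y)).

step 1 [0.5y] zero: DF = P = 9627/10000 ≈ 0.962700
step 2 [1y] swap r/2=535/19092: DF=(1 − 535/19092·(0.962700))/(1+535/19092) = 1893/2000 ≈ 0.946500
step 3 [1.5y] swap r/2=453/14093: DF=(1 − 453/14093·(0.962700+0.946500))/(1+453/14093) = 4547/5000 ≈ 0.909400

1 1/2 9627/10000
2 1 1893/2000
3 3/2 4547/5000
f(0.5y,1y) = ((9627/10000)/(1893/2000) − 1)/(1/2) = 108/3155 ≈ 3.4231%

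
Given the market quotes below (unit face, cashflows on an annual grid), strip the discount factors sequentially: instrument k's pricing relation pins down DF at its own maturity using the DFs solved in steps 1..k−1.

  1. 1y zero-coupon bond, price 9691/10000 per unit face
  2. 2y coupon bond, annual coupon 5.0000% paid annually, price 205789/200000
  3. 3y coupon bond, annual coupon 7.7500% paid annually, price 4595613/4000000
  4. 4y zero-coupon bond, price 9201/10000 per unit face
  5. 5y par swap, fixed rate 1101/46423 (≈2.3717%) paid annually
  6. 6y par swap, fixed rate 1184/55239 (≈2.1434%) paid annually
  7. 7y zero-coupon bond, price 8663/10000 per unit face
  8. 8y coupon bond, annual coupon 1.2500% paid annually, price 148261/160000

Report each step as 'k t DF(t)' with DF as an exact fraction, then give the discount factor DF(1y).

step 1 [1y] zero: DF = P = 9691/10000 ≈ 0.969100
step 2 [2y] bond c/1=1/20: DF=(205789/200000 − 1/20·(0.969100))/(1+1/20) = 4669/5000 ≈ 0.933800
step 3 [3y] bond c/1=31/400: DF=(4595613/4000000 − 31/400·(0.969100+0.933800))/(1+31/400) = 4647/5000 ≈ 0.929400
step 4 [4y] zero: DF = P = 9201/10000 ≈ 0.920100
step 5 [5y] swap r/1=1101/46423: DF=(1 − 1101/46423·(0.969100+0.933800+0.929400+0.920100))/(1+1101/46423) = 8899/10000 ≈ 0.889900
step 6 [6y] swap r/1=1184/55239: DF=(1 − 1184/55239·(0.969100+0.933800+0.929400+0.920100+0.889900))/(1+1184/55239) = 551/625 ≈ 0.881600
step 7 [7y] zero: DF = P = 8663/10000 ≈ 0.866300
step 8 [8y] bond c/1=1/80: DF=(148261/160000 − 1/80·(0.969100+0.933800+0.929400+0.920100+0.889900+0.881600+0.866300))/(1+1/80) = 8363/10000 ≈ 0.836300

1 1 9691/10000
2 2 4669/5000
3 3 4647/5000
4 4 9201/10000
5 5 8899/10000
6 6 551/625
7 7 8663/10000
8 8 8363/10000
DF(1y) = 9691/10000 ≈ 0.969100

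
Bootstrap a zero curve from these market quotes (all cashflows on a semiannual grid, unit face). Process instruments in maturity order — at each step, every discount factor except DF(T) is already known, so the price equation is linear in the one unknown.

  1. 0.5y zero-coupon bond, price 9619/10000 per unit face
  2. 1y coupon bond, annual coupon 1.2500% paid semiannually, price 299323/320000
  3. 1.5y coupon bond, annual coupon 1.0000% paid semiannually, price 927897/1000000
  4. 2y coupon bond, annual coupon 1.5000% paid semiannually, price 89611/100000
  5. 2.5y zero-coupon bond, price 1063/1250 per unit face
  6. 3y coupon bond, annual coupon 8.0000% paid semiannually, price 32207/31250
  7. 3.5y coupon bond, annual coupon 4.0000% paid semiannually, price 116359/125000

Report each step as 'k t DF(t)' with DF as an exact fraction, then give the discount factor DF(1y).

step 1 [0.5y] zero: DF = P = 9619/10000 ≈ 0.961900
step 2 [1y] bond c/2=1/160: DF=(299323/320000 − 1/160·(0.961900))/(1+1/160) = 2309/2500 ≈ 0.923600
step 3 [1.5y] bond c/2=1/200: DF=(927897/1000000 − 1/200·(0.961900+0.923600))/(1+1/200) = 9139/10000 ≈ 0.913900
step 4 [2y] bond c/2=3/400: DF=(89611/100000 − 3/400·(0.961900+0.923600+0.913900))/(1+3/400) = 4343/5000 ≈ 0.868600
step 5 [2.5y] zero: DF = P = 1063/1250 ≈ 0.850400
step 6 [3y] bond c/2=1/25: DF=(32207/31250 − 1/25·(0.961900+0.923600+0.913900+0.868600+0.850400))/(1+1/25) = 2043/2500 ≈ 0.817200
step 7 [3.5y] bond c/2=1/50: DF=(116359/125000 − 1/50·(0.961900+0.923600+0.913900+0.868600+0.850400+0.817200))/(1+1/50) = 101/125 ≈ 0.808000

1 1/2 9619/10000
2 1 2309/2500
3 3/2 9139/10000
4 2 4343/5000
5 5/2 1063/1250
6 3 2043/2500
7 7/2 101/125
DF(1y) = 2309/2500 ≈ 0.923600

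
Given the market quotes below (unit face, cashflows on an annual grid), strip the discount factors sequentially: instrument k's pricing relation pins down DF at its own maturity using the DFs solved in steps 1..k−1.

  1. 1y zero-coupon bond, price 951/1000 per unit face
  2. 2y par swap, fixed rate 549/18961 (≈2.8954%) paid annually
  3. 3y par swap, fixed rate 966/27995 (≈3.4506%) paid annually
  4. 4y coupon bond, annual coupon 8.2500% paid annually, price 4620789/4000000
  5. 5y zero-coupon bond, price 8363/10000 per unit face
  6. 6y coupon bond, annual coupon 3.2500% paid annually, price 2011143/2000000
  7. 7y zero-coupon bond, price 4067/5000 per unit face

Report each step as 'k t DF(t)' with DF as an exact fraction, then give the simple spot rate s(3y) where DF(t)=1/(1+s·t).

step 1 [1y] zero: DF = P = 951/1000 ≈ 0.951000
step 2 [2y] swap r/1=549/18961: DF=(1 − 549/18961·(0.951000))/(1+549/18961) = 9451/10000 ≈ 0.945100
step 3 [3y] swap r/1=966/27995: DF=(1 − 966/27995·(0.951000+0.945100))/(1+966/27995) = 4517/5000 ≈ 0.903400
step 4 [4y] bond c/1=33/400: DF=(4620789/4000000 − 33/400·(0.951000+0.945100+0.903400))/(1+33/400) = 4269/5000 ≈ 0.853800
step 5 [5y] zero: DF = P = 8363/10000 ≈ 0.836300
step 6 [6y] bond c/1=13/400: DF=(2011143/2000000 − 13/400·(0.951000+0.945100+0.903400+0.853800+0.836300))/(1+13/400) = 4163/5000 ≈ 0.832600
step 7 [7y] zero: DF = P = 4067/5000 ≈ 0.813400

1 1 951/1000
2 2 9451/10000
3 3 4517/5000
4 4 4269/5000
5 5 8363/10000
6 6 4163/5000
7 7 4067/5000
s(3y) = (1/(4517/5000) − 1)/(3) = 161/4517 ≈ 3.5643%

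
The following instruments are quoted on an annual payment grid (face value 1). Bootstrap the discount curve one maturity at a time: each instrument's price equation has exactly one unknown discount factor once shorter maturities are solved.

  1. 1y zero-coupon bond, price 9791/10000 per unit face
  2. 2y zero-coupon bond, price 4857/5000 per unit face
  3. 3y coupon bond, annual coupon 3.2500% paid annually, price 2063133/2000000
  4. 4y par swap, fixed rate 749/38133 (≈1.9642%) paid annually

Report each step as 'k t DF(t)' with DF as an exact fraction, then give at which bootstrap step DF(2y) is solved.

step 1 [1y] zero: DF = P = 9791/10000 ≈ 0.979100
step 2 [2y] zero: DF = P = 4857/5000 ≈ 0.971400
step 3 [3y] bond c/1=13/400: DF=(2063133/2000000 − 13/400·(0.979100+0.971400))/(1+13/400) = 9377/10000 ≈ 0.937700
step 4 [4y] swap r/1=749/38133: DF=(1 − 749/38133·(0.979100+0.971400+0.937700))/(1+749/38133) = 9251/10000 ≈ 0.925100

1 1 9791/10000
2 2 4857/5000
3 3 9377/10000
4 4 9251/10000
DF(2y) is solved at step 2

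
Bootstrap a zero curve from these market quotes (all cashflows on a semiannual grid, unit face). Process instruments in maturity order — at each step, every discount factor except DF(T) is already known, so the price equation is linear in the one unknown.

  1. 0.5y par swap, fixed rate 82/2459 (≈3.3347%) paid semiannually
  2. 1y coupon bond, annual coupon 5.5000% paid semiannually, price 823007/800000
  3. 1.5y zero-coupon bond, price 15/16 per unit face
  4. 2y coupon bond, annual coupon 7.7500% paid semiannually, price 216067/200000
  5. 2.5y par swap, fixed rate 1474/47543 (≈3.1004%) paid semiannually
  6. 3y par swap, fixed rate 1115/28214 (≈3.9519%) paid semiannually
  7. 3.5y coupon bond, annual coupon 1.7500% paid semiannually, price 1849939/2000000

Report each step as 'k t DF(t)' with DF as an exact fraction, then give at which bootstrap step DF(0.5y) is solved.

1 1/2 2459/2500
2 1 9749/10000
3 3/2 15/16
4 2 233/250
5 5/2 9263/10000
6 3 1777/2000
7 7/2 217/250
DF(0.5y) is solved at step 1

step 1 [0.5y] swap r/2=41/2459: DF=(1 − 41/2459·(0))/(1+41/2459) = 2459/2500 ≈ 0.983600
step 2 [1y] bond c/2=11/400: DF=(823007/800000 − 11/400·(0.983600))/(1+11/400) = 9749/10000 ≈ 0.974900
step 3 [1.5y] zero: DF = P = 15/16 ≈ 0.937500
step 4 [2y] bond c/2=31/800: DF=(216067/200000 − 31/800·(0.983600+0.974900+0.937500))/(1+31/800) = 233/250 ≈ 0.932000
step 5 [2.5y] swap r/2=737/47543: DF=(1 − 737/47543·(0.983600+0.974900+0.937500+0.932000))/(1+737/47543) = 9263/10000 ≈ 0.926300
step 6 [3y] swap r/2=1115/56428: DF=(1 − 1115/56428·(0.983600+0.974900+0.937500+0.932000+0.926300))/(1+1115/56428) = 1777/2000 ≈ 0.888500
step 7 [3.5y] bond c/2=7/800: DF=(1849939/2000000 − 7/800·(0.983600+0.974900+0.937500+0.932000+0.926300+0.888500))/(1+7/800) = 217/250 ≈ 0.868000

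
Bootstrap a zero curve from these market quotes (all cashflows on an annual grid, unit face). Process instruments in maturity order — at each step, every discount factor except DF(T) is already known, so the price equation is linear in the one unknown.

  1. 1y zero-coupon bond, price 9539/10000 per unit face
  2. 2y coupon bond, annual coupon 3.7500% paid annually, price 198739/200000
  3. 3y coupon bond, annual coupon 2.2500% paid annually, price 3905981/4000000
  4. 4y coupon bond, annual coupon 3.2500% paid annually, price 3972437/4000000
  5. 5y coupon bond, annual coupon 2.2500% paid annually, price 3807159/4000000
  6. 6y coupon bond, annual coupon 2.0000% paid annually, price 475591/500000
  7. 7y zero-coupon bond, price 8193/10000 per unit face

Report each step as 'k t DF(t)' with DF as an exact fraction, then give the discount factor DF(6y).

step 1 [1y] zero: DF = P = 9539/10000 ≈ 0.953900
step 2 [2y] bond c/1=3/80: DF=(198739/200000 − 3/80·(0.953900))/(1+3/80) = 9233/10000 ≈ 0.923300
step 3 [3y] bond c/1=9/400: DF=(3905981/4000000 − 9/400·(0.953900+0.923300))/(1+9/400) = 9137/10000 ≈ 0.913700
step 4 [4y] bond c/1=13/400: DF=(3972437/4000000 − 13/400·(0.953900+0.923300+0.913700))/(1+13/400) = 437/500 ≈ 0.874000
step 5 [5y] bond c/1=9/400: DF=(3807159/4000000 − 9/400·(0.953900+0.923300+0.913700+0.874000))/(1+9/400) = 4251/5000 ≈ 0.850200
step 6 [6y] bond c/1=1/50: DF=(475591/500000 − 1/50·(0.953900+0.923300+0.913700+0.874000+0.850200))/(1+1/50) = 211/250 ≈ 0.844000
step 7 [7y] zero: DF = P = 8193/10000 ≈ 0.819300

1 1 9539/10000
2 2 9233/10000
3 3 9137/10000
4 4 437/500
5 5 4251/5000
6 6 211/250
7 7 8193/10000
DF(6y) = 211/250 ≈ 0.844000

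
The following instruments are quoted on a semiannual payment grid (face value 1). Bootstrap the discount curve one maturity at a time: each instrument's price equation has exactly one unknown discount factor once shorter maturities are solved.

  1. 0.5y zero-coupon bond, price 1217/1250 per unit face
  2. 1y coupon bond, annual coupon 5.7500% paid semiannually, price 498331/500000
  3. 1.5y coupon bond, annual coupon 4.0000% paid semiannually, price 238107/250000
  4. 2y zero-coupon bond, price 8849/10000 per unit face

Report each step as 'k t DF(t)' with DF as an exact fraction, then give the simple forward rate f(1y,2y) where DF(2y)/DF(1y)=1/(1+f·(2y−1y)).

step 1 [0.5y] zero: DF = P = 1217/1250 ≈ 0.973600
step 2 [1y] bond c/2=23/800: DF=(498331/500000 − 23/800·(0.973600))/(1+23/800) = 1177/1250 ≈ 0.941600
step 3 [1.5y] bond c/2=1/50: DF=(238107/250000 − 1/50·(0.973600+0.941600))/(1+1/50) = 4481/5000 ≈ 0.896200
step 4 [2y] zero: DF = P = 8849/10000 ≈ 0.884900

1 1/2 1217/1250
2 1 1177/1250
3 3/2 4481/5000
4 2 8849/10000
f(1y,2y) = ((1177/1250)/(8849/10000) − 1)/(1) = 567/8849 ≈ 6.4075%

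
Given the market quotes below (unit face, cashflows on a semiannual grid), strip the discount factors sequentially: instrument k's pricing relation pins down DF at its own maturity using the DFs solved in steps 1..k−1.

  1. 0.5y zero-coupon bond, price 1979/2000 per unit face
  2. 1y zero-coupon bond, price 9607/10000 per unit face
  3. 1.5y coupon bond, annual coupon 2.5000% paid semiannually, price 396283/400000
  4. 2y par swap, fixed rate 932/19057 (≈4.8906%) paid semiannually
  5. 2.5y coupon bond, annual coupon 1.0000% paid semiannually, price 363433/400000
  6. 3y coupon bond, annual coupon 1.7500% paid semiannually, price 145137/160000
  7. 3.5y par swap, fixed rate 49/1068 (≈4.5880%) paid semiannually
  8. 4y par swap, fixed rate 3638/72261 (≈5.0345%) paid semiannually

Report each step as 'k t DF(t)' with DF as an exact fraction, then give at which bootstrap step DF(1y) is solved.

step 1 [0.5y] zero: DF = P = 1979/2000 ≈ 0.989500
step 2 [1y] zero: DF = P = 9607/10000 ≈ 0.960700
step 3 [1.5y] bond c/2=1/80: DF=(396283/400000 − 1/80·(0.989500+0.960700))/(1+1/80) = 1193/1250 ≈ 0.954400
step 4 [2y] swap r/2=466/19057: DF=(1 − 466/19057·(0.989500+0.960700+0.954400))/(1+466/19057) = 2267/2500 ≈ 0.906800
step 5 [2.5y] bond c/2=1/200: DF=(363433/400000 − 1/200·(0.989500+0.960700+0.954400+0.906800))/(1+1/200) = 8851/10000 ≈ 0.885100
step 6 [3y] bond c/2=7/800: DF=(145137/160000 − 7/800·(0.989500+0.960700+0.954400+0.906800+0.885100))/(1+7/800) = 1717/2000 ≈ 0.858500
step 7 [3.5y] swap r/2=49/2136: DF=(1 − 49/2136·(0.989500+0.960700+0.954400+0.906800+0.885100+0.858500))/(1+49/2136) = 853/1000 ≈ 0.853000
step 8 [4y] swap r/2=1819/72261: DF=(1 − 1819/72261·(0.989500+0.960700+0.954400+0.906800+0.885100+0.858500+0.853000))/(1+1819/72261) = 8181/10000 ≈ 0.818100

1 1/2 1979/2000
2 1 9607/10000
3 3/2 1193/1250
4 2 2267/2500
5 5/2 8851/10000
6 3 1717/2000
7 7/2 853/1000
8 4 8181/10000
DF(1y) is solved at step 2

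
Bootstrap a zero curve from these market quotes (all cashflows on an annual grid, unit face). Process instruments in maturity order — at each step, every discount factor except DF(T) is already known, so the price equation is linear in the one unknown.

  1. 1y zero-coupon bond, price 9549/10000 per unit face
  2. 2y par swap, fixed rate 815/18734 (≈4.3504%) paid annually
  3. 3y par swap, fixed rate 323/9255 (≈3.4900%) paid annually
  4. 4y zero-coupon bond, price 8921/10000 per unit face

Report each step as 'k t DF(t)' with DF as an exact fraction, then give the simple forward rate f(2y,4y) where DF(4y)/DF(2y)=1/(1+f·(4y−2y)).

step 1 [1y] zero: DF = P = 9549/10000 ≈ 0.954900
step 2 [2y] swap r/1=815/18734: DF=(1 − 815/18734·(0.954900))/(1+815/18734) = 1837/2000 ≈ 0.918500
step 3 [3y] swap r/1=323/9255: DF=(1 − 323/9255·(0.954900+0.918500))/(1+323/9255) = 9031/10000 ≈ 0.903100
step 4 [4y] zero: DF = P = 8921/10000 ≈ 0.892100

1 1 9549/10000
2 2 1837/2000
3 3 9031/10000
4 4 8921/10000
f(2y,4y) = ((1837/2000)/(8921/10000) − 1)/(2) = 12/811 ≈ 1.4797%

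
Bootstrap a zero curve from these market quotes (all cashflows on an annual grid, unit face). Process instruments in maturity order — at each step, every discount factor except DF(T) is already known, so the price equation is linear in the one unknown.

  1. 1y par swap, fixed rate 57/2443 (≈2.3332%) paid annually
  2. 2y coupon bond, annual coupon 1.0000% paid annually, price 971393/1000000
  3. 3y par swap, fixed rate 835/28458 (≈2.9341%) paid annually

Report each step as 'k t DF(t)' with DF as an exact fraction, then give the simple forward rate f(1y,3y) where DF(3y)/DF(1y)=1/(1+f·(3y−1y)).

1 1 2443/2500
2 2 9521/10000
3 3 1833/2000
f(1y,3y) = ((2443/2500)/(1833/2000) − 1)/(2) = 607/18330 ≈ 3.3115%

step 1 [1y] swap r/1=57/2443: DF=(1 − 57/2443·(0))/(1+57/2443) = 2443/2500 ≈ 0.977200
step 2 [2y] bond c/1=1/100: DF=(971393/1000000 − 1/100·(0.977200))/(1+1/100) = 9521/10000 ≈ 0.952100
step 3 [3y] swap r/1=835/28458: DF=(1 − 835/28458·(0.977200+0.952100))/(1+835/28458) = 1833/2000 ≈ 0.916500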